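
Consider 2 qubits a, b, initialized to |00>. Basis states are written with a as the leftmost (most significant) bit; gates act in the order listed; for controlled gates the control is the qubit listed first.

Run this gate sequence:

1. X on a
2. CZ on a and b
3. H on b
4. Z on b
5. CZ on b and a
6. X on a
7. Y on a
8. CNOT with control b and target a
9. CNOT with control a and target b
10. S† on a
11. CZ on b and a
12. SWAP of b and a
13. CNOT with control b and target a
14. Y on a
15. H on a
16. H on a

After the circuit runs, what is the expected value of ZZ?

The expectation value of ZZ is 1. Key observation: gates 15-16 undo each other exactly, leaving only the rest of the circuit to track.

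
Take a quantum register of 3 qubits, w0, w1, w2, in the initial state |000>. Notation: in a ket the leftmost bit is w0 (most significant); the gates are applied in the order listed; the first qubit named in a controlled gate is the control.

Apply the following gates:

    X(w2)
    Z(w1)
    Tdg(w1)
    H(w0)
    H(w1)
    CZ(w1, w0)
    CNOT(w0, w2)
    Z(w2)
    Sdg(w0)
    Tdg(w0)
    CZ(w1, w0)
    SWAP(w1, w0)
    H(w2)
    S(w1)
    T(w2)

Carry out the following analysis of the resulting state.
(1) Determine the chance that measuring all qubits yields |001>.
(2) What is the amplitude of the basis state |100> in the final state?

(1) The probability of measuring |001> is 1/8.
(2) The final state's coefficient on |100> equals -sqrt(2)/4.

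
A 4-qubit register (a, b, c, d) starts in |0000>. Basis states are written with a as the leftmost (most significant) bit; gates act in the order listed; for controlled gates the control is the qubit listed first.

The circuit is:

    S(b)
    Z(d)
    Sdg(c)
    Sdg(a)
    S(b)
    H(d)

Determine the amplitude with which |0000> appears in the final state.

The final state's coefficient on |0000> equals sqrt(2)/2.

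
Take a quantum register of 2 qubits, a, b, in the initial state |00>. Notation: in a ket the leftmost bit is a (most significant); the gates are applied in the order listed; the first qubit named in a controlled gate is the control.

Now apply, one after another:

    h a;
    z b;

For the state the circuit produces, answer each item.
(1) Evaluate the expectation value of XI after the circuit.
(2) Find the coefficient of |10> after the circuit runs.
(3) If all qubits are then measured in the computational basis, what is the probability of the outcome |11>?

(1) In the final state, XI has expectation 1.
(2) The final state's coefficient on |10> equals sqrt(2)/2.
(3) Outcome |11> occurs with probability 0.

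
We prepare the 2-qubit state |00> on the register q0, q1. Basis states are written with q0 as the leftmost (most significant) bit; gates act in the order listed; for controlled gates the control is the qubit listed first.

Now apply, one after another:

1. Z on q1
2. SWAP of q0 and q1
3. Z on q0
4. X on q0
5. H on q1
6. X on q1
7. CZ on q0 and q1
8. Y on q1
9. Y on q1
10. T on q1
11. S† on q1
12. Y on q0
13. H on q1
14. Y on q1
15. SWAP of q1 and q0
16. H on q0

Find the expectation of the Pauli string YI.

The expectation value of YI is sqrt(2)/2.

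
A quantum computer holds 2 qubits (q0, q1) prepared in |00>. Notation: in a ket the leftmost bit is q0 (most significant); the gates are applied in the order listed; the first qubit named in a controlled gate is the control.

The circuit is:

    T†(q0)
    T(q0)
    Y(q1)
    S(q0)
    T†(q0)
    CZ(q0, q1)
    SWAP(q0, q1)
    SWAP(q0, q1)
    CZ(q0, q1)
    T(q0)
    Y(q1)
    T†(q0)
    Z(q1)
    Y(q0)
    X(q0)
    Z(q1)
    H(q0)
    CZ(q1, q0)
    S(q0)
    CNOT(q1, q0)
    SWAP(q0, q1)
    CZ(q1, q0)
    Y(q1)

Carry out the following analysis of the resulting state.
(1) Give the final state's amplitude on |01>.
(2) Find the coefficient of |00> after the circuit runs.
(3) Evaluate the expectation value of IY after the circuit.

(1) The final state's coefficient on |01> equals -sqrt(2)/2.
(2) |00> carries amplitude sqrt(2)*I/2 in the final state.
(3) The expectation value of IY is 1.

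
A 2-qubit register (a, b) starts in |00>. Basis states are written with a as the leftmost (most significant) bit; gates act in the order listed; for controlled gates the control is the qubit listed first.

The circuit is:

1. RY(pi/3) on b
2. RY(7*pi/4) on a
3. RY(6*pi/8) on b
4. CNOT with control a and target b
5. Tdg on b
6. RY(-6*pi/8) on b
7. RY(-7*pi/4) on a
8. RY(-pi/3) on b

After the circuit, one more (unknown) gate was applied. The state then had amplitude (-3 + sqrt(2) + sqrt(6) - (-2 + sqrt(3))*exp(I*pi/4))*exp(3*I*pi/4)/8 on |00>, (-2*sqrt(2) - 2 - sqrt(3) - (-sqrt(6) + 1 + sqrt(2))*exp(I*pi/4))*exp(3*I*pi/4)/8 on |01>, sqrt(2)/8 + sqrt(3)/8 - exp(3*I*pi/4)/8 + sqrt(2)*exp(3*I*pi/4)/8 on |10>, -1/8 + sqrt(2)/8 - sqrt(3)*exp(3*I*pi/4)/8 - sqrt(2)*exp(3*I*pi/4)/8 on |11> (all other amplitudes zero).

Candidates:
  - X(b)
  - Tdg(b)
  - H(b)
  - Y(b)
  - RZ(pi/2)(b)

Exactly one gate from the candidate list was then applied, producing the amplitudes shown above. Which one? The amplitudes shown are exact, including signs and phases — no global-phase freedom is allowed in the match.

The unique candidate consistent with the amplitudes is X(b).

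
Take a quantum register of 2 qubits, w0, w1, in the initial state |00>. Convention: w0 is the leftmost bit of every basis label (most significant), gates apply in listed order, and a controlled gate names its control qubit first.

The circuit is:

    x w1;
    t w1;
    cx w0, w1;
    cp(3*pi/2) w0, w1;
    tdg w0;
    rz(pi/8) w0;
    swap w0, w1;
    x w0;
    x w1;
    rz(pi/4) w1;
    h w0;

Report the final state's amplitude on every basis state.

The final amplitudes are 0 on |00>, sqrt(2)*exp(5*I*pi/16)/2 on |01>, 0 on |10>, sqrt(2)*exp(5*I*pi/16)/2 on |11>.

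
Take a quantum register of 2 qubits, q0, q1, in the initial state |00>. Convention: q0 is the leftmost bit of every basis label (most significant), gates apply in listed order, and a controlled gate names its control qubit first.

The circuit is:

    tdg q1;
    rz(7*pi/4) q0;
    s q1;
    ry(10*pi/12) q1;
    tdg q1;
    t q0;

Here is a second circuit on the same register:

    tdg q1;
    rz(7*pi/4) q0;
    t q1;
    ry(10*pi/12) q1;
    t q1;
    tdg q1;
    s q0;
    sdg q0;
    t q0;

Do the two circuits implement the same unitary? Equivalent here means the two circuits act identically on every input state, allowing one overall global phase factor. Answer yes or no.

No — the two circuits implement different unitaries, even allowing a global phase.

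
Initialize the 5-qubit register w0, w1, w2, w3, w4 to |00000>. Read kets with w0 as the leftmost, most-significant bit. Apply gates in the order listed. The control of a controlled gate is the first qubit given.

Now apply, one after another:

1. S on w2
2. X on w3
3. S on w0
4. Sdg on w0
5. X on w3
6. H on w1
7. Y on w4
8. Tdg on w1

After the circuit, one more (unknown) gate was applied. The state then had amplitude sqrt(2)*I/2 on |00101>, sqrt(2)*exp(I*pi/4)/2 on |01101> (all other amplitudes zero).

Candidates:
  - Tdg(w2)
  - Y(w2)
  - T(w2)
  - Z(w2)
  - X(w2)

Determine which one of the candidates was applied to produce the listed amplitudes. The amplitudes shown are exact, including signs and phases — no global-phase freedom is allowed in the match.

The applied gate was X(w2).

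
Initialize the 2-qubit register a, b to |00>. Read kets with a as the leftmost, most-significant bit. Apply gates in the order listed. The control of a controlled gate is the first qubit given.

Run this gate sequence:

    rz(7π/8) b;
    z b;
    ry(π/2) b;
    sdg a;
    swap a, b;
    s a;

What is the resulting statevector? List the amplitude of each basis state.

After the circuit, the state carries amplitude -sqrt(2)*exp(9*I*pi/16)/2 on |00>, 0 on |01>, sqrt(2)*exp(I*pi/16)/2 on |10>, 0 on |11>.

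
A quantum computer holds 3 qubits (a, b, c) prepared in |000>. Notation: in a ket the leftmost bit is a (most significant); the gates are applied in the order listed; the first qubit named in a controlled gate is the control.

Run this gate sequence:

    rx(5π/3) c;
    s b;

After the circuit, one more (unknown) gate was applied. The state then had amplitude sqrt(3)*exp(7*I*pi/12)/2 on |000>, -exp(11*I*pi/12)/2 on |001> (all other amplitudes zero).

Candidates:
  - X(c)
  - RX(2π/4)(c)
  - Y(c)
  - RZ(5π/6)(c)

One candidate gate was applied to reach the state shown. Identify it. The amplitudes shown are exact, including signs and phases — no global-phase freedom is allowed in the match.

It was RZ(5π/6)(c) that produced the state shown.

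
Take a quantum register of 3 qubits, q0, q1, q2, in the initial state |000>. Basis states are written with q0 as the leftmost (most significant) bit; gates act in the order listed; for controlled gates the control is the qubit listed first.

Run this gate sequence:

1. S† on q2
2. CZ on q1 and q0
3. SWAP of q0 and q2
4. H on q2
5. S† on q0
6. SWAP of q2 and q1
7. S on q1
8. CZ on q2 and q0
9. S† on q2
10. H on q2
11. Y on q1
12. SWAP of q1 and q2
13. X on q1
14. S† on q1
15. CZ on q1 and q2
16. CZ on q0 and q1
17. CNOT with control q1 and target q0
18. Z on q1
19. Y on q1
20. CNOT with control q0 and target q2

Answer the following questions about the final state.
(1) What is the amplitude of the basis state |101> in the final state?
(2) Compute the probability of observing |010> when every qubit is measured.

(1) The final state's coefficient on |101> equals 1/2.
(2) A full measurement returns |010> with probability 1/4.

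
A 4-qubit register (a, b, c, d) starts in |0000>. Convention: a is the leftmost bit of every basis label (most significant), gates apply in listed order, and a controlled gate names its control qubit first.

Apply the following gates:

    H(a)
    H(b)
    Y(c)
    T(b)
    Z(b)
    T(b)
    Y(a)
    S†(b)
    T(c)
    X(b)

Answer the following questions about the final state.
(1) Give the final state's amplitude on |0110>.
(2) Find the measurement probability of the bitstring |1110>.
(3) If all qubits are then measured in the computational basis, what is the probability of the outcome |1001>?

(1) |0110> carries amplitude exp(I*pi/4)/2 in the final state.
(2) Outcome |1110> occurs with probability 1/4.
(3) Outcome |1001> occurs with probability 0.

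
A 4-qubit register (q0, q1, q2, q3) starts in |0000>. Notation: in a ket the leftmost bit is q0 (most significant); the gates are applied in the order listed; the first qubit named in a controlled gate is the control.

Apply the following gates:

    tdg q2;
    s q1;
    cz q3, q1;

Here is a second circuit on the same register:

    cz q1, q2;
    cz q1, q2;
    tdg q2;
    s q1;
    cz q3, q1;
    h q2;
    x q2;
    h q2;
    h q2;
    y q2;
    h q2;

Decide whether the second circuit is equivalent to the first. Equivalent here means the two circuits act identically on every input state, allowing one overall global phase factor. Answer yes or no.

No: there is an input state on which the two circuits produce genuinely different outputs (not merely differing by a phase).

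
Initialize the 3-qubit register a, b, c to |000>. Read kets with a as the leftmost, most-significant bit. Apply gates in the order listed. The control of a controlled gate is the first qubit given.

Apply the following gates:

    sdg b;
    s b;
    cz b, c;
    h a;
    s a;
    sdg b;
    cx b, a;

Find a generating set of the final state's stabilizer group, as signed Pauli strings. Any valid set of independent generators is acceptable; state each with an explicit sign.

The stabilizer group can be generated by +YII, +IZI, +IIZ, among other valid generating sets.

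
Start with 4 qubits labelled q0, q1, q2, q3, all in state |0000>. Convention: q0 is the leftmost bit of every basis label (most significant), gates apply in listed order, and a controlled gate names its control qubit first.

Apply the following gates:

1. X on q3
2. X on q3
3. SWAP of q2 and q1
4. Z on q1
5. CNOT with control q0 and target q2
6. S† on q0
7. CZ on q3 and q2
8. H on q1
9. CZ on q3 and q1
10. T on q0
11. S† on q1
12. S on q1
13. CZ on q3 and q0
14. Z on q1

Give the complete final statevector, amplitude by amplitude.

The resulting statevector has amplitude sqrt(2)/2 on |0000>, -sqrt(2)/2 on |0100>, and 0 on every other basis state.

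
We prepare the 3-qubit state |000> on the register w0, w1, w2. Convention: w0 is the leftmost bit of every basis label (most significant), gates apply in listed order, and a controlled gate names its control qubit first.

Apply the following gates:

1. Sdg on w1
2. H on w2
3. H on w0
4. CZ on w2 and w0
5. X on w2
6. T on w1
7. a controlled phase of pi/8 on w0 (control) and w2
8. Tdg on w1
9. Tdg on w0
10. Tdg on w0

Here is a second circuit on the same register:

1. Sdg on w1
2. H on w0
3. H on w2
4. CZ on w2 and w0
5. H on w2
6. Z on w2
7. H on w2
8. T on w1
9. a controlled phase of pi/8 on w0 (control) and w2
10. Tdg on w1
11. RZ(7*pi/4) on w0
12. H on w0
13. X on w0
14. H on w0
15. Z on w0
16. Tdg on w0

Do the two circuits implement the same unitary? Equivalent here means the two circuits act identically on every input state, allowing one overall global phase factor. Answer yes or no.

Yes — the two circuits implement the same unitary up to a global phase.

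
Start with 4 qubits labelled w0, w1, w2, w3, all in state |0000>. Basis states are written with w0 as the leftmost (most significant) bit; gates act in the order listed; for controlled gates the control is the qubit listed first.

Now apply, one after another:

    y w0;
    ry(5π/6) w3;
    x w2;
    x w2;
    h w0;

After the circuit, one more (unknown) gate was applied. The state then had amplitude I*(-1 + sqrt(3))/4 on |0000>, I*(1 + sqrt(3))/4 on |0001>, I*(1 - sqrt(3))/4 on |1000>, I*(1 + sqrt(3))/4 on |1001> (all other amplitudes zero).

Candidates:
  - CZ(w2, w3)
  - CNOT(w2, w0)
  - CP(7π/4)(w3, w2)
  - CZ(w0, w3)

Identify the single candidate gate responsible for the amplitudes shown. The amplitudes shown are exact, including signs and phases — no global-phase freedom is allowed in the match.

The applied gate was CZ(w0, w3). Key observation: gates 3-4 undo each other exactly, leaving only the rest of the circuit to track.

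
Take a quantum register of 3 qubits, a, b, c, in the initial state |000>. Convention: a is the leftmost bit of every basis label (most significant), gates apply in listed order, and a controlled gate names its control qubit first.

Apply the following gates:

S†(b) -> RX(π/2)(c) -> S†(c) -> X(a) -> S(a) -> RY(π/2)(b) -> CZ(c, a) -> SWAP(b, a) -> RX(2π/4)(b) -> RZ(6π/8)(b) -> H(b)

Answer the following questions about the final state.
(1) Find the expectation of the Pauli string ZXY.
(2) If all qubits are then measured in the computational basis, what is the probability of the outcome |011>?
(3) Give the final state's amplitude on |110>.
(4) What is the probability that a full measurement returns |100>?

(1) The observable ZXY averages to 0.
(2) The probability of measuring |011> is sqrt(2)/16 + 1/8.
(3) The amplitude on |110> is (-1 - exp(I*pi/4))*exp(5*I*pi/8)/4.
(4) Outcome |100> occurs with probability 1/8 - sqrt(2)/16.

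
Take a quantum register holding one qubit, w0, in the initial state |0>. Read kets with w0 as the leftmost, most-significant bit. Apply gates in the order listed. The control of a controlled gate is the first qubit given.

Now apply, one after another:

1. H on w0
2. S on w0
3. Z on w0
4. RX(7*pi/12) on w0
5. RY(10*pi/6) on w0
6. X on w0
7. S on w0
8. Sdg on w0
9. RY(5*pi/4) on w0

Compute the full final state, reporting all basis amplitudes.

The final amplitudes are (1 - I)*(sqrt(2) - sqrt(3)*I)/4 on |0>, (1 - I)*(-sqrt(2) + I)/4 on |1>. Key observation: the block from step 7 through step 8 cancels to the identity and can be dropped.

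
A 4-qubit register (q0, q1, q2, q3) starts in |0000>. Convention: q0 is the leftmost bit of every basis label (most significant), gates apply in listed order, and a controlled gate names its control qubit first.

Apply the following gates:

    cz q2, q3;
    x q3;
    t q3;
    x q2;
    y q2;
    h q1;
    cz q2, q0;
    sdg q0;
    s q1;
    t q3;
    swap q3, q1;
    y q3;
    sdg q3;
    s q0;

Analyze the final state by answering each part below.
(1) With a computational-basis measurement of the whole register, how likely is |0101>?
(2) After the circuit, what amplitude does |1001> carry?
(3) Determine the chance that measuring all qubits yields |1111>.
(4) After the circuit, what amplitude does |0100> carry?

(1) The probability of measuring |0101> is 1/2.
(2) The amplitude on |1001> is 0.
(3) A full measurement returns |1111> with probability 0.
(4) The final state's coefficient on |0100> equals sqrt(2)/2.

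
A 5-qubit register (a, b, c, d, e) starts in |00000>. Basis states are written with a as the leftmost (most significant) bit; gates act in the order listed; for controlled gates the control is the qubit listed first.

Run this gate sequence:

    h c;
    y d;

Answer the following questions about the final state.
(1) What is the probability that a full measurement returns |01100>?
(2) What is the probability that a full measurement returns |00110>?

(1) A full measurement returns |01100> with probability 0.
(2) A full measurement returns |00110> with probability 1/2.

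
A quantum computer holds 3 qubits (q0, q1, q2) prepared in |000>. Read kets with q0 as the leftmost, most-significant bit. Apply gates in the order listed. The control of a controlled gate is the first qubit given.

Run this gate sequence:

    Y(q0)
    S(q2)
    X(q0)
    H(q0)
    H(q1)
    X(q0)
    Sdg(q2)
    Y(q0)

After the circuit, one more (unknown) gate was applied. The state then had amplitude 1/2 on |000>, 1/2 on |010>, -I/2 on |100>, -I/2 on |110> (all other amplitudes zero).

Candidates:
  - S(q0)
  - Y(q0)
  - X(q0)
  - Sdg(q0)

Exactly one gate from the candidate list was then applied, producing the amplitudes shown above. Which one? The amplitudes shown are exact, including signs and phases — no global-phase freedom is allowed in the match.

The applied gate was S(q0).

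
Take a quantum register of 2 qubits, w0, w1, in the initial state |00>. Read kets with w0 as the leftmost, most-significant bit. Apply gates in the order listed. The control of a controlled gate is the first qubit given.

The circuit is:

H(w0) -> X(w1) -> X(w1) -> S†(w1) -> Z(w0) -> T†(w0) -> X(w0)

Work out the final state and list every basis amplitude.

After the circuit, the state carries amplitude sqrt(2)*exp(3*I*pi/4)/2 on |00>, 0 on |01>, sqrt(2)/2 on |10>, 0 on |11>.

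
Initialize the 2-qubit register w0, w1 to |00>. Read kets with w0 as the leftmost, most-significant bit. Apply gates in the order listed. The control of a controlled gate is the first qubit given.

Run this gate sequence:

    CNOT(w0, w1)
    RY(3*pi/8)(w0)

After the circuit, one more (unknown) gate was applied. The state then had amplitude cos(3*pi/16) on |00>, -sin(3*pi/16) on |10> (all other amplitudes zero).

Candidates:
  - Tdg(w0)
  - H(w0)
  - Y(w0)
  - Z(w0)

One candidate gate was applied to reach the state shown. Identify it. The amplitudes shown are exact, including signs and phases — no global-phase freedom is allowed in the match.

The applied gate was Z(w0).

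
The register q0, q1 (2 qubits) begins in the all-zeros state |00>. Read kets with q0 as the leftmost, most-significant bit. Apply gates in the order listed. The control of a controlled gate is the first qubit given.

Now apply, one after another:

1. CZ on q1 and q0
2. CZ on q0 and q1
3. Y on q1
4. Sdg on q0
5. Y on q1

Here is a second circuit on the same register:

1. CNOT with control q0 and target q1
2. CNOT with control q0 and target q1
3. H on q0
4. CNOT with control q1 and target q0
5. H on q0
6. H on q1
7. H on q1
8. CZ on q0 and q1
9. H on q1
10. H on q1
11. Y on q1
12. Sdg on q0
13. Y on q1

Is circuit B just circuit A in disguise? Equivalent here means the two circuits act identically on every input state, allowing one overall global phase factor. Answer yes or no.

Yes, they are equivalent — the unitaries differ by at most a global phase.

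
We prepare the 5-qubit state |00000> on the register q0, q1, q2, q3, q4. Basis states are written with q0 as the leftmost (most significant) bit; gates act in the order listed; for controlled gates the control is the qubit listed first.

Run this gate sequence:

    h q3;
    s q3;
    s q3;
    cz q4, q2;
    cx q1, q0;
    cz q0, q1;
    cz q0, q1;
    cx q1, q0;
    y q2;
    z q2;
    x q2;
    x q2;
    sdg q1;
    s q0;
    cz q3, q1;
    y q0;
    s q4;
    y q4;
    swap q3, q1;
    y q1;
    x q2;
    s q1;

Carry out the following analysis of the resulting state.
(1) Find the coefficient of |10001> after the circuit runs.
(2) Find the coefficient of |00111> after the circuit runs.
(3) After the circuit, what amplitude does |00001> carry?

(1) The final state's coefficient on |10001> equals -sqrt(2)/2. Key observation: the block from step 5 through step 8 cancels to the identity and can be dropped.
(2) The final state's coefficient on |00111> equals 0.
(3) The amplitude on |00001> is 0.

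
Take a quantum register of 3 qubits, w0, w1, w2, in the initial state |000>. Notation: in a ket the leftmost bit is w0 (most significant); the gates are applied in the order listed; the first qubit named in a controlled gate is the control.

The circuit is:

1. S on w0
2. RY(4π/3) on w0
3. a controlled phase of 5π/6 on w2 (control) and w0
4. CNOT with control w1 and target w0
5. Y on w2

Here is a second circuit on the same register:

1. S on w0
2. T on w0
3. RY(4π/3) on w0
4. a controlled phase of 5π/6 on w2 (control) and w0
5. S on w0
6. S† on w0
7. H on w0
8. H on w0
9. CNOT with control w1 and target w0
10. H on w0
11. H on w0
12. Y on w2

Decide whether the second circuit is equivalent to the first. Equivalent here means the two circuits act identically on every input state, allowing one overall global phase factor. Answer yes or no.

No, they are not equivalent — no single phase factor reconciles the two unitaries.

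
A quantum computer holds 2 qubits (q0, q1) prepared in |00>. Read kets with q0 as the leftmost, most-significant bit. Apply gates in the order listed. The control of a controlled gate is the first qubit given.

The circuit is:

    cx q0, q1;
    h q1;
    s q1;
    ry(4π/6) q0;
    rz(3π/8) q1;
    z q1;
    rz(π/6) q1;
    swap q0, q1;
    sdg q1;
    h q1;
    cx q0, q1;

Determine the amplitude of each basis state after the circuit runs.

The final amplitudes are (-1 + sqrt(3)*I)*exp(35*I*pi/48)/4 on |00>, (sqrt(3) - I)*exp(11*I*pi/48)/4 on |01>, (sqrt(3) - I)*exp(13*I*pi/48)/4 on |10>, (-sqrt(3) - I)*exp(13*I*pi/48)/4 on |11>.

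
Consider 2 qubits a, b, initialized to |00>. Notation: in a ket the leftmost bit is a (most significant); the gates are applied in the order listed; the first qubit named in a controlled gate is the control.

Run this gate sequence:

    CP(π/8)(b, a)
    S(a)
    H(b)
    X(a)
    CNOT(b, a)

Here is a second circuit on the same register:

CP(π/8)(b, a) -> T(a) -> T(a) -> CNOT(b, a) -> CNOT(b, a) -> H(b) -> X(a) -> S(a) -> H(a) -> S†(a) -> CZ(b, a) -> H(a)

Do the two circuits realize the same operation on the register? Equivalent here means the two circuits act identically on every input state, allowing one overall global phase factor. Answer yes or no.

No — the two circuits implement different unitaries, even allowing a global phase.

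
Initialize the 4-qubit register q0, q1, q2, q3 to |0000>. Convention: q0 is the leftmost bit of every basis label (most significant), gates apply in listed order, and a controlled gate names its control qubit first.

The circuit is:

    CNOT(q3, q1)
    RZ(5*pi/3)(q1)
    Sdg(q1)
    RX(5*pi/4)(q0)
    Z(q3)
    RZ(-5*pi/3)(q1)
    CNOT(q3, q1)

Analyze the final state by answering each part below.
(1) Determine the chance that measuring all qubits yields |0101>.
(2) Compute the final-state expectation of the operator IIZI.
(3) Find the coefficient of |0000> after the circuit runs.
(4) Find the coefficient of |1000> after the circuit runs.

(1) The probability of measuring |0101> is 0.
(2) The expectation value of IIZI is 1.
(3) The final state's coefficient on |0000> equals -sqrt(2 - sqrt(2))/2.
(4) The amplitude on |1000> is -I*sqrt(sqrt(2) + 2)/2.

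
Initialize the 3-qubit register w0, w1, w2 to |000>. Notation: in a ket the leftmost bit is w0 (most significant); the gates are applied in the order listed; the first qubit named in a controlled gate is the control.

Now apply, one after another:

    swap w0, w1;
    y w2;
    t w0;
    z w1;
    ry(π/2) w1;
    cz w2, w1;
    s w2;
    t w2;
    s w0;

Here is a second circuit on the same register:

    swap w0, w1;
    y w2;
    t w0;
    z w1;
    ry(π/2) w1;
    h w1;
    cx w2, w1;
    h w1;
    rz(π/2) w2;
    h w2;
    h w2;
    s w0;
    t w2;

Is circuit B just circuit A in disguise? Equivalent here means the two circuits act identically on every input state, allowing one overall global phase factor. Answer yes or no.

Yes — the two circuits implement the same unitary up to a global phase.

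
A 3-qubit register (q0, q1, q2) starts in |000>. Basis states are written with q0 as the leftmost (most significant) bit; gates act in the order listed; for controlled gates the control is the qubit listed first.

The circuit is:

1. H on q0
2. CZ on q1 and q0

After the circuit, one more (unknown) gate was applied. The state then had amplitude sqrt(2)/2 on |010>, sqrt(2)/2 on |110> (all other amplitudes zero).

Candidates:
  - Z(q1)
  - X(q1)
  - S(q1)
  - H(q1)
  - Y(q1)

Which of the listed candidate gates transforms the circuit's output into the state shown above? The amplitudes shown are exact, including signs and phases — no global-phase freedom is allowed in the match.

It was X(q1) that produced the state shown.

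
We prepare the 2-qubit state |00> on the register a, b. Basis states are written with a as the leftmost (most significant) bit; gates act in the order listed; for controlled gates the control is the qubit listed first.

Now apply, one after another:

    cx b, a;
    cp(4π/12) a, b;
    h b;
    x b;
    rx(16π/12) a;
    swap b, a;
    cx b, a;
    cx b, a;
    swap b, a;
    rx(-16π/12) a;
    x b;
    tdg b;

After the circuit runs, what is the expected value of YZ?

The observable YZ averages to 0.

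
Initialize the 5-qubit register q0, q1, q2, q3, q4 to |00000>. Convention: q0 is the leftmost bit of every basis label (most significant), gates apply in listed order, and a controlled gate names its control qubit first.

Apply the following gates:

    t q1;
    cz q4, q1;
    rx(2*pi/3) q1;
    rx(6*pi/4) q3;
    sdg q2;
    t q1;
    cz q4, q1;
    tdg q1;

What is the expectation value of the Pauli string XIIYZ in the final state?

In the final state, XIIYZ has expectation 0.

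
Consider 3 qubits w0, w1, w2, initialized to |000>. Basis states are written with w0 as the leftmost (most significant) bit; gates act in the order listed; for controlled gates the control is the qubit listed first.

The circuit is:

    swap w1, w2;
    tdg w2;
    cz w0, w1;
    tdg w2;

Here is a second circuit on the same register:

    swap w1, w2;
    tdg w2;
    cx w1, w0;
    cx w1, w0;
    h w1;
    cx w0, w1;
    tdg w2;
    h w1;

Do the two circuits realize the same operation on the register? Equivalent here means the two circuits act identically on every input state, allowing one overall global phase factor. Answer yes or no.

Yes, they are equivalent — the unitaries differ by at most a global phase.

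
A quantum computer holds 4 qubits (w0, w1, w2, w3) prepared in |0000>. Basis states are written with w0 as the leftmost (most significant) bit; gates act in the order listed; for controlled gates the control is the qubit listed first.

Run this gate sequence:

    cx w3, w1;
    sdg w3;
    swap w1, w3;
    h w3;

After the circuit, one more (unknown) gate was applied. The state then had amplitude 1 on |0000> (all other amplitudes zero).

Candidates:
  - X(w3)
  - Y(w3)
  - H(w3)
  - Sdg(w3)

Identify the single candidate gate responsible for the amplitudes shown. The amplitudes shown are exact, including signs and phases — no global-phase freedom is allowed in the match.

The applied gate was H(w3).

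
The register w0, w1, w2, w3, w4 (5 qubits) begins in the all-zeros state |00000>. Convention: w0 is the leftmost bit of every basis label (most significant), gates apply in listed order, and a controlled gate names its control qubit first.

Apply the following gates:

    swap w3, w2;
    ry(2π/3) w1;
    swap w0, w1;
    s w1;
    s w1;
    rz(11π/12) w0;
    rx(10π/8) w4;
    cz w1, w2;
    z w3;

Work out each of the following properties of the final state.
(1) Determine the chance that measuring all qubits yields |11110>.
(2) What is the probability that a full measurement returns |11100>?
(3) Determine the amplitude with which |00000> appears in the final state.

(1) Outcome |11110> occurs with probability 0.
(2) Outcome |11100> occurs with probability 0.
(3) |00000> carries amplitude sqrt(2 - sqrt(2))*exp(13*I*pi/24)/4 in the final state.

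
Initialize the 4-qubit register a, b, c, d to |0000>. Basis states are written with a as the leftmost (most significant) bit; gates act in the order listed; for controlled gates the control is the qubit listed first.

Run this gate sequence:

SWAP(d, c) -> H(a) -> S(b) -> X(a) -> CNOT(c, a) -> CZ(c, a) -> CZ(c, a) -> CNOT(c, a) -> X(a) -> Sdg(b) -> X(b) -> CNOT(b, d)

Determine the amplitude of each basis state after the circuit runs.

After the circuit, the state carries amplitude sqrt(2)/2 on |0101>, sqrt(2)/2 on |1101>, and 0 on every other basis state. Key observation: gates 3-10 undo each other exactly, leaving only the rest of the circuit to track.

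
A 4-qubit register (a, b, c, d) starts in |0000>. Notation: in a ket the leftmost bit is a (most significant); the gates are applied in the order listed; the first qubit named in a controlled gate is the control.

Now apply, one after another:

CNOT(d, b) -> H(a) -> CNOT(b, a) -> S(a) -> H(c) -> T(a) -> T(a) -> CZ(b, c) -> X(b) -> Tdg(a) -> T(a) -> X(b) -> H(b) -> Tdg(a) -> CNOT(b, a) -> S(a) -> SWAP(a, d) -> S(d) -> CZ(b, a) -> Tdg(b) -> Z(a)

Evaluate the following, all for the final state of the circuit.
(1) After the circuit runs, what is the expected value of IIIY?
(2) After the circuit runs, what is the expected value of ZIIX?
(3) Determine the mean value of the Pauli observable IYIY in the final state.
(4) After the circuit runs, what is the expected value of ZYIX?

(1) In the final state, IIIY has expectation 0. Key observation: the block from step 9 through step 12 cancels to the identity and can be dropped.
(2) In the final state, ZIIX has expectation sqrt(2)/2.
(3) In the final state, IYIY has expectation 0.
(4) The expectation value of ZYIX is sqrt(2)/2.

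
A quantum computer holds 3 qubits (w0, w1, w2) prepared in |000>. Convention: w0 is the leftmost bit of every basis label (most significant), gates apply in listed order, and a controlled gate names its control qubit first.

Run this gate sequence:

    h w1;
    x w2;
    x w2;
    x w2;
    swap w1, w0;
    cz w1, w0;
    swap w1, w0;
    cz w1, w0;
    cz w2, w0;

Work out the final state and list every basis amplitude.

The final amplitudes are sqrt(2)/2 on |001>, sqrt(2)/2 on |011>, and 0 on every other basis state. Key observation: gates 3-4 undo each other exactly, leaving only the rest of the circuit to track.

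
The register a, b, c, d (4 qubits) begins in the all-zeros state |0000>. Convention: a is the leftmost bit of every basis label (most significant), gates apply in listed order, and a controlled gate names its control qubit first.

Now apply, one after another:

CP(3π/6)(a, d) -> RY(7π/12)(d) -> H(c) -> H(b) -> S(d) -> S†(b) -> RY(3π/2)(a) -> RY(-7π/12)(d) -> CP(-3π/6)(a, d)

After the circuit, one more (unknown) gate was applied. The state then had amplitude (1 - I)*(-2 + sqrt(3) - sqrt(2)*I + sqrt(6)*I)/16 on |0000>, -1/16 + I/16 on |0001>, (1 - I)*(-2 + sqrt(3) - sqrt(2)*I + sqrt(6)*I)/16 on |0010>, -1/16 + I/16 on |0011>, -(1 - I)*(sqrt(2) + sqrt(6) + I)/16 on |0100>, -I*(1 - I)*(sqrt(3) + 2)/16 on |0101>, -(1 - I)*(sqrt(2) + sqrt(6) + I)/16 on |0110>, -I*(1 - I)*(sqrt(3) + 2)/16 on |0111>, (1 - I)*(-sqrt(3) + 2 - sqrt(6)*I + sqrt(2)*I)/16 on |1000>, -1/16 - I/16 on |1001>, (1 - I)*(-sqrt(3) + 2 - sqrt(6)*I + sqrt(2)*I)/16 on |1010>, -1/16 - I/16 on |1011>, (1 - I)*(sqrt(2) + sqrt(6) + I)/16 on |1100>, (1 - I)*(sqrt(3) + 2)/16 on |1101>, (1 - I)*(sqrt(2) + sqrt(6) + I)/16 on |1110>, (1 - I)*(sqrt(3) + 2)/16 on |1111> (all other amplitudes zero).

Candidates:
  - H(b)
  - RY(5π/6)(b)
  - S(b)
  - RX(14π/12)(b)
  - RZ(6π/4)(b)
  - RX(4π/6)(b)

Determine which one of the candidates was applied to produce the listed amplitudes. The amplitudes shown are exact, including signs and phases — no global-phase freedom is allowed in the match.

It was RX(4π/6)(b) that produced the state shown.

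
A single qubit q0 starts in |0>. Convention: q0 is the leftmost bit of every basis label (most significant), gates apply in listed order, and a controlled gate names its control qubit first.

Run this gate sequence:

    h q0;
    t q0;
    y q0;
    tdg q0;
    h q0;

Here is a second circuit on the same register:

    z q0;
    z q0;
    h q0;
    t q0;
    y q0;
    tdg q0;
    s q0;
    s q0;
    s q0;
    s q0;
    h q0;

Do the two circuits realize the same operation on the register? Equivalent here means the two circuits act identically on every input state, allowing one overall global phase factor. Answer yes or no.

Yes, they are equivalent — the unitaries differ by at most a global phase.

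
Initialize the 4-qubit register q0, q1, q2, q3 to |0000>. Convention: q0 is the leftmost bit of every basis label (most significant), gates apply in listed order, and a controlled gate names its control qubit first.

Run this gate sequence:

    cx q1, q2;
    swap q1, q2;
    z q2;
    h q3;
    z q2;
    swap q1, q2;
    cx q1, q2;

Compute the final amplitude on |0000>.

The amplitude on |0000> is sqrt(2)/2.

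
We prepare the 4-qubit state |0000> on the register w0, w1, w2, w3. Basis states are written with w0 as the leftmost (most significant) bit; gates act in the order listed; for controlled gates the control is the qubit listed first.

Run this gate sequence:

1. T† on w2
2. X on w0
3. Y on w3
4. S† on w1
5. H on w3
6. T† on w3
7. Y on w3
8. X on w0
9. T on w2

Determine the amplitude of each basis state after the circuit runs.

The final amplitudes are sqrt(2)*exp(3*I*pi/4)/2 on |0000>, -sqrt(2)/2 on |0001>, and 0 on every other basis state.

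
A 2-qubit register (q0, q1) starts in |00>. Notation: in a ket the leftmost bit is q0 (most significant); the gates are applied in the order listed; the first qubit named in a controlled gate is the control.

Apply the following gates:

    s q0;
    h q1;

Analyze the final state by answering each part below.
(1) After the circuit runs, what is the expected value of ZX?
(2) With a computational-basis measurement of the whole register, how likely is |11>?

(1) The expectation value of ZX is 1.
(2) A full measurement returns |11> with probability 0.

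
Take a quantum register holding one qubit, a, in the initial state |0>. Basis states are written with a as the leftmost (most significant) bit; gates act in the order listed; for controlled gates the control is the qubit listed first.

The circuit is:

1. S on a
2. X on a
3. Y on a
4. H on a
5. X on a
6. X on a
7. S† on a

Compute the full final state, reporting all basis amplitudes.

The resulting statevector has amplitude -sqrt(2)*I/2 on |0>, -sqrt(2)/2 on |1>.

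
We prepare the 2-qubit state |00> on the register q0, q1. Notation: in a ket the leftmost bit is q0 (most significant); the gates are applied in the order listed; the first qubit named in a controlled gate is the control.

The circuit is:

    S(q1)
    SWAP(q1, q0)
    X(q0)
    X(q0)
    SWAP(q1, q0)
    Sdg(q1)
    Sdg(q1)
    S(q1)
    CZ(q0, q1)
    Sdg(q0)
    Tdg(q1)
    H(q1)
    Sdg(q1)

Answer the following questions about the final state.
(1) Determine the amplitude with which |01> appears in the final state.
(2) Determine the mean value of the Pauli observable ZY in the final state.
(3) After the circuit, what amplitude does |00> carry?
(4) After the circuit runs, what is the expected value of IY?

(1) The amplitude on |01> is -sqrt(2)*I/2. Key observation: the block from step 1 through step 6 cancels to the identity and can be dropped.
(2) In the final state, ZY has expectation -1.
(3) The amplitude on |00> is sqrt(2)/2.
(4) The expectation value of IY is -1.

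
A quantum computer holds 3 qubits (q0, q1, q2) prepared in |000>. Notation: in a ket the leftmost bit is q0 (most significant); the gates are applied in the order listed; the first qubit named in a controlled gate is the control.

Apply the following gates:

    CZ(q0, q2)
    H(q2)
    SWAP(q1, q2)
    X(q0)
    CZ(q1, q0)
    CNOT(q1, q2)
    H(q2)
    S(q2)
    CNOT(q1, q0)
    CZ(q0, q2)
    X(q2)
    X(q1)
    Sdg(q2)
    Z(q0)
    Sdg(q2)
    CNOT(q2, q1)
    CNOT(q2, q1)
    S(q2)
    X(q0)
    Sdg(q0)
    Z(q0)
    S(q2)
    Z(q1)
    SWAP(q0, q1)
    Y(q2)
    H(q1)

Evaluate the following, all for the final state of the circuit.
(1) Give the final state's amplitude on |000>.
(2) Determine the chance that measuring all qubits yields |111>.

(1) The final state's coefficient on |000> equals -sqrt(2)/4. Key observation: steps 15-18 multiply out to the identity, so the circuit reduces to the remaining gates.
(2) The probability of measuring |111> is 1/8.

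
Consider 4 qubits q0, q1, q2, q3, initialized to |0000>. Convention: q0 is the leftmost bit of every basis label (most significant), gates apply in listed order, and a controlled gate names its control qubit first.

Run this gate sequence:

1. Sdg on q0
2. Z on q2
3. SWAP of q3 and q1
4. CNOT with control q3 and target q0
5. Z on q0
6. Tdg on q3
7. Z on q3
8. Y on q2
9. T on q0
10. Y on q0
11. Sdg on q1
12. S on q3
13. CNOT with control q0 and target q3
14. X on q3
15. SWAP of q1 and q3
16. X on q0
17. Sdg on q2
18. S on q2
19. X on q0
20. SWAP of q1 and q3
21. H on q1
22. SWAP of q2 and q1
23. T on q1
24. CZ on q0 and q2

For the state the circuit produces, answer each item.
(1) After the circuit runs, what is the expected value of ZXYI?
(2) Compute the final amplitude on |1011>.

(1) The expectation value of ZXYI is 0.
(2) The final state's coefficient on |1011> equals 0.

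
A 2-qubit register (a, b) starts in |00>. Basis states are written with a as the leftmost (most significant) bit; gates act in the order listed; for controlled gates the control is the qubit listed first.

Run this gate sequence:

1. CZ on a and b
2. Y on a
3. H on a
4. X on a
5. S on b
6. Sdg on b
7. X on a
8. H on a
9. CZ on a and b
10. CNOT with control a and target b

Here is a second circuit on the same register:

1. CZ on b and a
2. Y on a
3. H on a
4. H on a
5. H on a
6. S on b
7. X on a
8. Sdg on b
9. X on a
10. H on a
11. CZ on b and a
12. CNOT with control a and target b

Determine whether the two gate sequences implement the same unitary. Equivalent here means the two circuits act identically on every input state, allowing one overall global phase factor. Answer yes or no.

Yes — the two circuits implement the same unitary up to a global phase.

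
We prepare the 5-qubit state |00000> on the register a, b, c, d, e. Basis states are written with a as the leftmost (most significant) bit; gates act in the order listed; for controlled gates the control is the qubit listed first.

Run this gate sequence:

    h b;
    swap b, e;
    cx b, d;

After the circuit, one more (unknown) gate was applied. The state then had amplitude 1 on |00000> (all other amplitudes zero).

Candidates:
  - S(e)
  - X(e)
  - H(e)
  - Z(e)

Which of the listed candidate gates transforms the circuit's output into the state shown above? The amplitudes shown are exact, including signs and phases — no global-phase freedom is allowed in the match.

It was H(e) that produced the state shown.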